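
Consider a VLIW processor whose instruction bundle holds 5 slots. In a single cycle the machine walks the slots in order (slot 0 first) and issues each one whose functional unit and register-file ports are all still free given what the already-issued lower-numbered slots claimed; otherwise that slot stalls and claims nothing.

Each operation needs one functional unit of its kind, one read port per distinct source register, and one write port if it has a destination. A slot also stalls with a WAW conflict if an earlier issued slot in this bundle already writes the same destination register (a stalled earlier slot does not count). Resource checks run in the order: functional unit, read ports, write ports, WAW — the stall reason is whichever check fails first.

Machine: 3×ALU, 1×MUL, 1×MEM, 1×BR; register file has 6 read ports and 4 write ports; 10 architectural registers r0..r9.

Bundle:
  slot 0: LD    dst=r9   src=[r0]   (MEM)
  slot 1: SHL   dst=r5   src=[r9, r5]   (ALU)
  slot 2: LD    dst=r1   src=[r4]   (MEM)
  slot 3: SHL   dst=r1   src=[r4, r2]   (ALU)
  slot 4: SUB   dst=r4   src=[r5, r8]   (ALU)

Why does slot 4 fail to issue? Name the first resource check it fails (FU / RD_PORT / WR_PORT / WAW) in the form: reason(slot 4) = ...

[0] MEM needs rd=1 wr=1: ok; after: ALU=3 MUL=1 MEM=0 BR=1, R=5, W=3
[1] ALU needs rd=2 wr=1: ok; after: ALU=2 MUL=1 MEM=0 BR=1, R=3, W=2
[2] MEM needs rd=1 wr=1: FU; after: ALU=2 MUL=1 MEM=0 BR=1, R=3, W=2
[3] ALU needs rd=2 wr=1: ok; after: ALU=1 MUL=1 MEM=0 BR=1, R=1, W=1
[4] ALU needs rd=2 wr=1: RD_PORT; after: ALU=1 MUL=1 MEM=0 BR=1, R=1, W=1

reason(slot 4) = RD_PORT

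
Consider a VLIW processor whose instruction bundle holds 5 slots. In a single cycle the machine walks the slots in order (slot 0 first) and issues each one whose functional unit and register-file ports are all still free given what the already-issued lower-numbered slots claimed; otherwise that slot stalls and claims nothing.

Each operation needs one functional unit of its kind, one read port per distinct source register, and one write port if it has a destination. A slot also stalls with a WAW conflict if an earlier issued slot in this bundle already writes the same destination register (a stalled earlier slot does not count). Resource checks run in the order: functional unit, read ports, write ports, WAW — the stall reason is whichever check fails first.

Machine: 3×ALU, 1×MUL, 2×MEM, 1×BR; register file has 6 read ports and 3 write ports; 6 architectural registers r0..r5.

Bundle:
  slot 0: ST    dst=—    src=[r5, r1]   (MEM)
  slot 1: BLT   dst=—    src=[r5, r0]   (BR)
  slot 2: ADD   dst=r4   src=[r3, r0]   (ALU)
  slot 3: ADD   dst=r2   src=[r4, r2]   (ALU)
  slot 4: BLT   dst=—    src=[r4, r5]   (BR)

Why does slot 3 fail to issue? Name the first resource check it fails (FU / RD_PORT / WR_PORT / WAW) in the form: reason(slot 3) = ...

(0) want 1×MEM +2rd +0wr — yes → AL3|MU1|ME1|BR1|rd4|wr3
(1) want 1×BR +2rd +0wr — yes → AL3|MU1|ME1|BR0|rd2|wr3
(2) want 1×ALU +2rd +1wr — yes → AL2|MU1|ME1|BR0|rd0|wr2
(3) want 1×ALU +2rd +1wr — RD_PORT → AL2|MU1|ME1|BR0|rd0|wr2
(4) want 1×BR +2rd +0wr — FU → AL2|MU1|ME1|BR0|rd0|wr2

reason(slot 3) = RD_PORT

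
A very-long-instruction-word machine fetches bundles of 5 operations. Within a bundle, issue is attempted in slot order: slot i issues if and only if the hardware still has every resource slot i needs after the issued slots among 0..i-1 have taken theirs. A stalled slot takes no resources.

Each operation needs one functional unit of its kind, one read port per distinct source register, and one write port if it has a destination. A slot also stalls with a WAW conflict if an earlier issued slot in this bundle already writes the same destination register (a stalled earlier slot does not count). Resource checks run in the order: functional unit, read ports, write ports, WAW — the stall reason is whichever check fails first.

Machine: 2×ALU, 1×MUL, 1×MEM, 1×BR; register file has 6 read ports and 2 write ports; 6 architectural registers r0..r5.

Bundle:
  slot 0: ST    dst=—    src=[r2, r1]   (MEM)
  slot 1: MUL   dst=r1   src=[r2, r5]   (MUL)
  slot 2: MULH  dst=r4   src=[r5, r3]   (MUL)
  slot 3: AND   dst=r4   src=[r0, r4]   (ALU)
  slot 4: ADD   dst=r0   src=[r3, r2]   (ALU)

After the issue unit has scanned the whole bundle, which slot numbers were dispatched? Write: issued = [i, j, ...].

issued = [0, 1, 3]

(0) want 1×MEM +2rd +0wr — yes → AL2|MU1|ME0|BR1|rd4|wr2
(1) want 1×MUL +2rd +1wr — yes → AL2|MU0|ME0|BR1|rd2|wr1
(2) want 1×MUL +2rd +1wr — FU → AL2|MU0|ME0|BR1|rd2|wr1
(3) want 1×ALU +2rd +1wr — yes → AL1|MU0|ME0|BR1|rd0|wr0
(4) want 1×ALU +2rd +1wr — RD_PORT → AL1|MU0|ME0|BR1|rd0|wr0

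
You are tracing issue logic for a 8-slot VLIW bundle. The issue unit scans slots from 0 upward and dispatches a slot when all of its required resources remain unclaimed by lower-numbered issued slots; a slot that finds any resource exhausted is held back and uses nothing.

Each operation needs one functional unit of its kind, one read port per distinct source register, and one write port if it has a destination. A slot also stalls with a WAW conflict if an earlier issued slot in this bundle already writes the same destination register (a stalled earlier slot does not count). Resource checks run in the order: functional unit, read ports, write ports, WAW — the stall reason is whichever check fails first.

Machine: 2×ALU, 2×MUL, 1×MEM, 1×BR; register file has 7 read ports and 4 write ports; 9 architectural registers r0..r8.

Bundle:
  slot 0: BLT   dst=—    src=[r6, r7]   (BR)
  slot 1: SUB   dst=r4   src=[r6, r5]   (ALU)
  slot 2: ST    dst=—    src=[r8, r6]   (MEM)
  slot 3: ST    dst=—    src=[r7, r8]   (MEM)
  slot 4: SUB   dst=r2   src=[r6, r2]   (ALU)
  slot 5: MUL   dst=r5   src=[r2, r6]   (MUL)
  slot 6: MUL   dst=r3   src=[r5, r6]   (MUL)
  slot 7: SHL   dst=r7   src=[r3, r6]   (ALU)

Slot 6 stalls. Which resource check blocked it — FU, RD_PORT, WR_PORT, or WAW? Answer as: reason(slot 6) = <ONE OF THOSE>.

reason(slot 6) = RD_PORT

slot 0 (BR): ISSUE — free A2,Mu2,Ld1,B0 rp5 wp4
slot 1 (ALU): ISSUE — free A1,Mu2,Ld1,B0 rp3 wp3
slot 2 (MEM): ISSUE — free A1,Mu2,Ld0,B0 rp1 wp3
slot 3 (MEM): stall FU — free A1,Mu2,Ld0,B0 rp1 wp3
slot 4 (ALU): stall RD_PORT — free A1,Mu2,Ld0,B0 rp1 wp3
slot 5 (MUL): stall RD_PORT — free A1,Mu2,Ld0,B0 rp1 wp3
slot 6 (MUL): stall RD_PORT — free A1,Mu2,Ld0,B0 rp1 wp3
slot 7 (ALU): stall RD_PORT — free A1,Mu2,Ld0,B0 rp1 wp3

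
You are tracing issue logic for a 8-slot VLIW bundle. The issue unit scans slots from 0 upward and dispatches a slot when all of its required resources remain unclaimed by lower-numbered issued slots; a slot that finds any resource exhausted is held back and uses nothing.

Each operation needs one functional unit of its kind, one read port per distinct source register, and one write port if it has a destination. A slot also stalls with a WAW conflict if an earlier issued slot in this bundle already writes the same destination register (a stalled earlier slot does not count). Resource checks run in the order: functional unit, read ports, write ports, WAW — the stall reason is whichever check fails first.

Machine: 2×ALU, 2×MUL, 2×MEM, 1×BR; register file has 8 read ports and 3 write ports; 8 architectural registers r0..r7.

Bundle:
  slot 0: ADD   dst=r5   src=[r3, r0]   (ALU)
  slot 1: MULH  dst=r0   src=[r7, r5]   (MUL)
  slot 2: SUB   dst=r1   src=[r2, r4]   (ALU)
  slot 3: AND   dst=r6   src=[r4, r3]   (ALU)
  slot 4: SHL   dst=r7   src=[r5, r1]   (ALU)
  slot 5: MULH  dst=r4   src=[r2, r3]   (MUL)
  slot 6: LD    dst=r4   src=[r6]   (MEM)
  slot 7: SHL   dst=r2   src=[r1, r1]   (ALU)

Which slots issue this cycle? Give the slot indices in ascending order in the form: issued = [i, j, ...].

(0) want 1×ALU +2rd +1wr — yes → AL1|MU2|ME2|BR1|rd6|wr2
(1) want 1×MUL +2rd +1wr — yes → AL1|MU1|ME2|BR1|rd4|wr1
(2) want 1×ALU +2rd +1wr — yes → AL0|MU1|ME2|BR1|rd2|wr0
(3) want 1×ALU +2rd +1wr — FU → AL0|MU1|ME2|BR1|rd2|wr0
(4) want 1×ALU +2rd +1wr — FU → AL0|MU1|ME2|BR1|rd2|wr0
(5) want 1×MUL +2rd +1wr — WR_PORT → AL0|MU1|ME2|BR1|rd2|wr0
(6) want 1×MEM +1rd +1wr — WR_PORT → AL0|MU1|ME2|BR1|rd2|wr0
(7) want 1×ALU +1rd +1wr — FU → AL0|MU1|ME2|BR1|rd2|wr0

issued = [0, 1, 2]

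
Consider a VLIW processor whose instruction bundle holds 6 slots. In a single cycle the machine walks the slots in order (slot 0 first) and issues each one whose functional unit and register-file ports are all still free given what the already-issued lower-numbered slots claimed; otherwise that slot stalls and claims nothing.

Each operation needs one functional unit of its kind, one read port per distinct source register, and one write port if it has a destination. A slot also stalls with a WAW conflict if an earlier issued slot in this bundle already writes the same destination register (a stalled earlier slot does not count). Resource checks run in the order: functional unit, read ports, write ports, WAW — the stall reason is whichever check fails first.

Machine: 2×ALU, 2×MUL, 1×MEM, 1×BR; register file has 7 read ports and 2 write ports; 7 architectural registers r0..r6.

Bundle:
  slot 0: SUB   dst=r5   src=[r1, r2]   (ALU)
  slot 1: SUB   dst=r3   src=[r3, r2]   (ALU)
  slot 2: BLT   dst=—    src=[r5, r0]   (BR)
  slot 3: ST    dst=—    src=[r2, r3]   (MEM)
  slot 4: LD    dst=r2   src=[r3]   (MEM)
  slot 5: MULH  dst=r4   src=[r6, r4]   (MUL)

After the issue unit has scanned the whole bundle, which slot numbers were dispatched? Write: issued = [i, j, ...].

#0 ALU src=r1,r2 dispatched  <A:1 Mu:2 Ld:1 B:1 rd:5 wr:1>
#1 ALU src=r3,r2 dispatched  <A:0 Mu:2 Ld:1 B:1 rd:3 wr:0>
#2 BR src=r5,r0 dispatched  <A:0 Mu:2 Ld:1 B:0 rd:1 wr:0>
#3 MEM src=r2,r3 held:RD_PORT  <A:0 Mu:2 Ld:1 B:0 rd:1 wr:0>
#4 MEM src=r3 held:WR_PORT  <A:0 Mu:2 Ld:1 B:0 rd:1 wr:0>
#5 MUL src=r6,r4 held:RD_PORT  <A:0 Mu:2 Ld:1 B:0 rd:1 wr:0>

issued = [0, 1, 2]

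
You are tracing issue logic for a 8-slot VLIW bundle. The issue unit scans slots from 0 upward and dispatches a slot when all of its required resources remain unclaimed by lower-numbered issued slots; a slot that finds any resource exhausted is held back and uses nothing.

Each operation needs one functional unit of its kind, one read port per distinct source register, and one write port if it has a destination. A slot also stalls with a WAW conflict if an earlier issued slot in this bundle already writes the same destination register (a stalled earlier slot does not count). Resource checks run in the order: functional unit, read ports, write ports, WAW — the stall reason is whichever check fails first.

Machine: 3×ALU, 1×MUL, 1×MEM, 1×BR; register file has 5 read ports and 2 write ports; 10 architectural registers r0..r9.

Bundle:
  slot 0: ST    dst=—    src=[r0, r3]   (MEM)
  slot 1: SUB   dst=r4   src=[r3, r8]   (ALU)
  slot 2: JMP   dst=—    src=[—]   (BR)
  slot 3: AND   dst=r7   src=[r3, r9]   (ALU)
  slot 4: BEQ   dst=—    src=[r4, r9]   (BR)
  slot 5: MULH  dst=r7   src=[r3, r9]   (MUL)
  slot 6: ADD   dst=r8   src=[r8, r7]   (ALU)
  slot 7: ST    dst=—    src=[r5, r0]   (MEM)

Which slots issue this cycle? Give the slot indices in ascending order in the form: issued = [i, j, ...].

issued = [0, 1, 2]

#0 MEM src=r0,r3 dispatched  <A:3 Mu:1 Ld:0 B:1 rd:3 wr:2>
#1 ALU src=r3,r8 dispatched  <A:2 Mu:1 Ld:0 B:1 rd:1 wr:1>
#2 BR src=- dispatched  <A:2 Mu:1 Ld:0 B:0 rd:1 wr:1>
#3 ALU src=r3,r9 held:RD_PORT  <A:2 Mu:1 Ld:0 B:0 rd:1 wr:1>
#4 BR src=r4,r9 held:FU  <A:2 Mu:1 Ld:0 B:0 rd:1 wr:1>
#5 MUL src=r3,r9 held:RD_PORT  <A:2 Mu:1 Ld:0 B:0 rd:1 wr:1>
#6 ALU src=r8,r7 held:RD_PORT  <A:2 Mu:1 Ld:0 B:0 rd:1 wr:1>
#7 MEM src=r5,r0 held:FU  <A:2 Mu:1 Ld:0 B:0 rd:1 wr:1>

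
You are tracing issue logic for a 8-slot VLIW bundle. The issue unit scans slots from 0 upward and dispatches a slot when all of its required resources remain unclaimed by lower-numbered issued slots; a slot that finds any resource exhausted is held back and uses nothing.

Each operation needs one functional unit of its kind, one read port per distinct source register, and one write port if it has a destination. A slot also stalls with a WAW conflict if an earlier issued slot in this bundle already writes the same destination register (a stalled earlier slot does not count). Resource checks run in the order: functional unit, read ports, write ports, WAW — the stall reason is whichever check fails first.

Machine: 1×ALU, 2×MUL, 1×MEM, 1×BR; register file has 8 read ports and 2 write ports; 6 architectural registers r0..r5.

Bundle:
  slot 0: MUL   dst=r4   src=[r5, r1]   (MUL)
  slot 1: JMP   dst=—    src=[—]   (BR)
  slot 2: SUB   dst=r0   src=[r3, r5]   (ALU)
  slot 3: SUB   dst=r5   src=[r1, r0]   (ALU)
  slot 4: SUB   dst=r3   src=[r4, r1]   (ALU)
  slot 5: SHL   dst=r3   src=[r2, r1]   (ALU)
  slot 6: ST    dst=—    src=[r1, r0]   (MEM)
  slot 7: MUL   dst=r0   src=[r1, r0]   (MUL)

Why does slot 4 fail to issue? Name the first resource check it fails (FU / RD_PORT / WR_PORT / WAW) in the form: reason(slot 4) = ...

reason(slot 4) = FU

#0 MUL src=r5,r1 dispatched  <A:1 Mu:1 Ld:1 B:1 rd:6 wr:1>
#1 BR src=- dispatched  <A:1 Mu:1 Ld:1 B:0 rd:6 wr:1>
#2 ALU src=r3,r5 dispatched  <A:0 Mu:1 Ld:1 B:0 rd:4 wr:0>
#3 ALU src=r1,r0 held:FU  <A:0 Mu:1 Ld:1 B:0 rd:4 wr:0>
#4 ALU src=r4,r1 held:FU  <A:0 Mu:1 Ld:1 B:0 rd:4 wr:0>
#5 ALU src=r2,r1 held:FU  <A:0 Mu:1 Ld:1 B:0 rd:4 wr:0>
#6 MEM src=r1,r0 dispatched  <A:0 Mu:1 Ld:0 B:0 rd:2 wr:0>
#7 MUL src=r1,r0 held:WR_PORT  <A:0 Mu:1 Ld:0 B:0 rd:2 wr:0>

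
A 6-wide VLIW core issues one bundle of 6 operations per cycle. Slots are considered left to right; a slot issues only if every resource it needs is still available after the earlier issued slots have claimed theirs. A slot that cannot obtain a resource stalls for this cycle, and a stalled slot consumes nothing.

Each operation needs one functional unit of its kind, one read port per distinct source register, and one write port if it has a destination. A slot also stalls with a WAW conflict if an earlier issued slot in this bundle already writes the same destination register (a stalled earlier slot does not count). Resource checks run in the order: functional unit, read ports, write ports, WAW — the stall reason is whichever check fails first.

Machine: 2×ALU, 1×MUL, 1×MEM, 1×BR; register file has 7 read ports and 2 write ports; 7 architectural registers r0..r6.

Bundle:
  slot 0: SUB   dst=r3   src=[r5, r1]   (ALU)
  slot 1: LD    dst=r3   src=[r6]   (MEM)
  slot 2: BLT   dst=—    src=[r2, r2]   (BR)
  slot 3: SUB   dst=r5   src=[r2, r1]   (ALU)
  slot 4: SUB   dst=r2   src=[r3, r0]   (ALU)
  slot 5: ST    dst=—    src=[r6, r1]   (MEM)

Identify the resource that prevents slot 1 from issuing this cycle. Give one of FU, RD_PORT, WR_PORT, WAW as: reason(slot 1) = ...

(0) want 1×ALU +2rd +1wr — yes → AL1|MU1|ME1|BR1|rd5|wr1
(1) want 1×MEM +1rd +1wr — WAW → AL1|MU1|ME1|BR1|rd5|wr1
(2) want 1×BR +1rd +0wr — yes → AL1|MU1|ME1|BR0|rd4|wr1
(3) want 1×ALU +2rd +1wr — yes → AL0|MU1|ME1|BR0|rd2|wr0
(4) want 1×ALU +2rd +1wr — FU → AL0|MU1|ME1|BR0|rd2|wr0
(5) want 1×MEM +2rd +0wr — yes → AL0|MU1|ME0|BR0|rd0|wr0

reason(slot 1) = WAW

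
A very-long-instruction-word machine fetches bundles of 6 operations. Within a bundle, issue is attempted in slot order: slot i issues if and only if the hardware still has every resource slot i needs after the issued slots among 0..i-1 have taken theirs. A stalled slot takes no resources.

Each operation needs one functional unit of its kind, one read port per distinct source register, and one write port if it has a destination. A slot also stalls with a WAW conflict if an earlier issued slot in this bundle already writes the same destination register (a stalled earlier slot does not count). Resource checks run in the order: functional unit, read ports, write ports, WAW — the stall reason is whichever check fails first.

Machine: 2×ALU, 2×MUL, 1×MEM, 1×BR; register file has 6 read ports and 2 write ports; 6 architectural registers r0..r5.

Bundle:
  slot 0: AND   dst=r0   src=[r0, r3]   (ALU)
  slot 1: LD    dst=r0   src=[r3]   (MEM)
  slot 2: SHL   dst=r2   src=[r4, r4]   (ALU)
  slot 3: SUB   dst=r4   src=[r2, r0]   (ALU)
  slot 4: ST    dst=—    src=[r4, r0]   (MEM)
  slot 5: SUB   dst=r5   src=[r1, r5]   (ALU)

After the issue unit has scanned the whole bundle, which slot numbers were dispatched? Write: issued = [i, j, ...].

issued = [0, 2, 4]

[0] ALU needs rd=2 wr=1: ok; after: ALU=1 MUL=2 MEM=1 BR=1, R=4, W=1
[1] MEM needs rd=1 wr=1: WAW; after: ALU=1 MUL=2 MEM=1 BR=1, R=4, W=1
[2] ALU needs rd=1 wr=1: ok; after: ALU=0 MUL=2 MEM=1 BR=1, R=3, W=0
[3] ALU needs rd=2 wr=1: FU; after: ALU=0 MUL=2 MEM=1 BR=1, R=3, W=0
[4] MEM needs rd=2 wr=0: ok; after: ALU=0 MUL=2 MEM=0 BR=1, R=1, W=0
[5] ALU needs rd=2 wr=1: FU; after: ALU=0 MUL=2 MEM=0 BR=1, R=1, W=0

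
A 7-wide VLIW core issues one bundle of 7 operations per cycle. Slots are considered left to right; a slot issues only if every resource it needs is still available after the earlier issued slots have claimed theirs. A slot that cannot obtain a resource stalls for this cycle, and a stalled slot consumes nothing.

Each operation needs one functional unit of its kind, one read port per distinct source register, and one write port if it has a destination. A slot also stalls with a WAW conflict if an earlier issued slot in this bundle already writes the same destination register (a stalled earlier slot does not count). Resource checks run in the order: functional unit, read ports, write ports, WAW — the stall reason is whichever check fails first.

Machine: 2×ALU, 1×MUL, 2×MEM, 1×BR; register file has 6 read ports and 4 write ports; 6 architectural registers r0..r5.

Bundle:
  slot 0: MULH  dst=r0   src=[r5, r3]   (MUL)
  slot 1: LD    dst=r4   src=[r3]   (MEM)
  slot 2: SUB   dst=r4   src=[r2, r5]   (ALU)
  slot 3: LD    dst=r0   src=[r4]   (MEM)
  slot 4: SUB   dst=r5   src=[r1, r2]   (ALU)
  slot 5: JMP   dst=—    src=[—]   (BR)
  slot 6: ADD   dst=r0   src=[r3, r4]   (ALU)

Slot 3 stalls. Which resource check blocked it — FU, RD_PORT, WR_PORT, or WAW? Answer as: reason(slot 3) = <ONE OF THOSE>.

reason(slot 3) = WAW

(0) want 1×MUL +2rd +1wr — yes → AL2|MU0|ME2|BR1|rd4|wr3
(1) want 1×MEM +1rd +1wr — yes → AL2|MU0|ME1|BR1|rd3|wr2
(2) want 1×ALU +2rd +1wr — WAW → AL2|MU0|ME1|BR1|rd3|wr2
(3) want 1×MEM +1rd +1wr — WAW → AL2|MU0|ME1|BR1|rd3|wr2
(4) want 1×ALU +2rd +1wr — yes → AL1|MU0|ME1|BR1|rd1|wr1
(5) want 1×BR +0rd +0wr — yes → AL1|MU0|ME1|BR0|rd1|wr1
(6) want 1×ALU +2rd +1wr — RD_PORT → AL1|MU0|ME1|BR0|rd1|wr1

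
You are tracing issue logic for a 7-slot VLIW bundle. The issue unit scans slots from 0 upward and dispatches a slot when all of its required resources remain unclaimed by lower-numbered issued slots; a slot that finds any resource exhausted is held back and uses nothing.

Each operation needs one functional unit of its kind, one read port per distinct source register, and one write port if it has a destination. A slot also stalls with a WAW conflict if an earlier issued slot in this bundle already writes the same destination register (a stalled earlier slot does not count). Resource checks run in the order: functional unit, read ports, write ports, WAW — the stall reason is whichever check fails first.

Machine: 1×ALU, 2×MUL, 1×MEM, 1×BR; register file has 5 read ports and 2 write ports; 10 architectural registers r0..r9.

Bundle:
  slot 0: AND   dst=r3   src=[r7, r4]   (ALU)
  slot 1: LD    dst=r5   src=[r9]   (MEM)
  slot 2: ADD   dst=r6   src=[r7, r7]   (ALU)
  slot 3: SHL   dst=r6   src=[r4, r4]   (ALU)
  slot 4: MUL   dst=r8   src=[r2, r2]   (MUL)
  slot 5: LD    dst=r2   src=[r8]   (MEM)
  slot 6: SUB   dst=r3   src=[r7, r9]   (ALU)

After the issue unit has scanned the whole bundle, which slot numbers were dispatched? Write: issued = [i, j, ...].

issued = [0, 1]

#0 ALU src=r7,r4 dispatched  <A:0 Mu:2 Ld:1 B:1 rd:3 wr:1>
#1 MEM src=r9 dispatched  <A:0 Mu:2 Ld:0 B:1 rd:2 wr:0>
#2 ALU src=r7,r7 held:FU  <A:0 Mu:2 Ld:0 B:1 rd:2 wr:0>
#3 ALU src=r4,r4 held:FU  <A:0 Mu:2 Ld:0 B:1 rd:2 wr:0>
#4 MUL src=r2,r2 held:WR_PORT  <A:0 Mu:2 Ld:0 B:1 rd:2 wr:0>
#5 MEM src=r8 held:FU  <A:0 Mu:2 Ld:0 B:1 rd:2 wr:0>
#6 ALU src=r7,r9 held:FU  <A:0 Mu:2 Ld:0 B:1 rd:2 wr:0>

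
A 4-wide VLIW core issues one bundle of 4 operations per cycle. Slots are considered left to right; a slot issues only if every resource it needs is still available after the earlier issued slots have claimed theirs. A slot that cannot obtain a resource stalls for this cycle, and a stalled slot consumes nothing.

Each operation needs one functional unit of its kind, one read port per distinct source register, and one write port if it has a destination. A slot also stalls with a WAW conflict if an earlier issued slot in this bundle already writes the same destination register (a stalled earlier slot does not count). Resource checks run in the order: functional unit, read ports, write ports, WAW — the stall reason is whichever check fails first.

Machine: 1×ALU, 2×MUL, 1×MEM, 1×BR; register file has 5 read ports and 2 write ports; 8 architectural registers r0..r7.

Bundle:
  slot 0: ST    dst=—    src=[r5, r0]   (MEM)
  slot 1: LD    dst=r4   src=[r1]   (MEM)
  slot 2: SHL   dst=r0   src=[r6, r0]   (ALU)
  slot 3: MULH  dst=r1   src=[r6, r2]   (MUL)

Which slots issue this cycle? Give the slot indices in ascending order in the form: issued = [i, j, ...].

(0) want 1×MEM +2rd +0wr — yes → AL1|MU2|ME0|BR1|rd3|wr2
(1) want 1×MEM +1rd +1wr — FU → AL1|MU2|ME0|BR1|rd3|wr2
(2) want 1×ALU +2rd +1wr — yes → AL0|MU2|ME0|BR1|rd1|wr1
(3) want 1×MUL +2rd +1wr — RD_PORT → AL0|MU2|ME0|BR1|rd1|wr1

issued = [0, 2]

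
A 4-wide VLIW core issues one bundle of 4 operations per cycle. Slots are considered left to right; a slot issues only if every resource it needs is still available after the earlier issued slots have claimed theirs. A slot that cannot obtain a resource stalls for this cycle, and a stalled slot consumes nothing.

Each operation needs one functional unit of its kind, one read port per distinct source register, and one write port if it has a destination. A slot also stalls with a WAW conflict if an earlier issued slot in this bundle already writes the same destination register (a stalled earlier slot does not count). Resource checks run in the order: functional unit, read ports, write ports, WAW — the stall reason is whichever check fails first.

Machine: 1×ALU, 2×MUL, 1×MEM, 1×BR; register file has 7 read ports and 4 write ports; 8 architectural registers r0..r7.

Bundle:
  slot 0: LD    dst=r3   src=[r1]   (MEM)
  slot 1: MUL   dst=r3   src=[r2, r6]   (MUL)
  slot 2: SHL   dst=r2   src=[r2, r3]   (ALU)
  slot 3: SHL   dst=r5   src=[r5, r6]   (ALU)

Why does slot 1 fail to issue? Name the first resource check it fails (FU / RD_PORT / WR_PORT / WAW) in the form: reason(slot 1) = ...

  0. MEM→r3 ⇒ go  {1A/2Mu/0Ld/1B | 6r 3w}
  1. MUL→r3 ⇒ no(WAW)  {1A/2Mu/0Ld/1B | 6r 3w}
  2. ALU→r2 ⇒ go  {0A/2Mu/0Ld/1B | 4r 2w}
  3. ALU→r5 ⇒ no(FU)  {0A/2Mu/0Ld/1B | 4r 2w}

reason(slot 1) = WAW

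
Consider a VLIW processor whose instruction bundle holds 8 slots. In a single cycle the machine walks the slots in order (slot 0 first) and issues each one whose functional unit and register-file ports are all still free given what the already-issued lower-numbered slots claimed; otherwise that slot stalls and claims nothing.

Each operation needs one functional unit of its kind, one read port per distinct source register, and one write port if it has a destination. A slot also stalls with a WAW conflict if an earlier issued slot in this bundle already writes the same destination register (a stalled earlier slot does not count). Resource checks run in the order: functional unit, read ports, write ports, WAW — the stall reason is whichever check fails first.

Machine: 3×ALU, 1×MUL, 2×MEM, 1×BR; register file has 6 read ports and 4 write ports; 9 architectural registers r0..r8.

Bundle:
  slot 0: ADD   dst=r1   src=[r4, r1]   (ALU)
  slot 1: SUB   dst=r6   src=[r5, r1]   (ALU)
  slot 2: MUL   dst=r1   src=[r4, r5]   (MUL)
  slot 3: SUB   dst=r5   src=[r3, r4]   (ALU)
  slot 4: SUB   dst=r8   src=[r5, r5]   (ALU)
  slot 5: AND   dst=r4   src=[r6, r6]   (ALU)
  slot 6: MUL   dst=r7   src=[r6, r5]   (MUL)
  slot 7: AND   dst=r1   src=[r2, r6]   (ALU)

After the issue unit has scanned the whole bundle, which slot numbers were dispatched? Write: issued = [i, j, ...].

[0] ALU needs rd=2 wr=1: ok; after: ALU=2 MUL=1 MEM=2 BR=1, R=4, W=3
[1] ALU needs rd=2 wr=1: ok; after: ALU=1 MUL=1 MEM=2 BR=1, R=2, W=2
[2] MUL needs rd=2 wr=1: WAW; after: ALU=1 MUL=1 MEM=2 BR=1, R=2, W=2
[3] ALU needs rd=2 wr=1: ok; after: ALU=0 MUL=1 MEM=2 BR=1, R=0, W=1
[4] ALU needs rd=1 wr=1: FU; after: ALU=0 MUL=1 MEM=2 BR=1, R=0, W=1
[5] ALU needs rd=1 wr=1: FU; after: ALU=0 MUL=1 MEM=2 BR=1, R=0, W=1
[6] MUL needs rd=2 wr=1: RD_PORT; after: ALU=0 MUL=1 MEM=2 BR=1, R=0, W=1
[7] ALU needs rd=2 wr=1: FU; after: ALU=0 MUL=1 MEM=2 BR=1, R=0, W=1

issued = [0, 1, 3]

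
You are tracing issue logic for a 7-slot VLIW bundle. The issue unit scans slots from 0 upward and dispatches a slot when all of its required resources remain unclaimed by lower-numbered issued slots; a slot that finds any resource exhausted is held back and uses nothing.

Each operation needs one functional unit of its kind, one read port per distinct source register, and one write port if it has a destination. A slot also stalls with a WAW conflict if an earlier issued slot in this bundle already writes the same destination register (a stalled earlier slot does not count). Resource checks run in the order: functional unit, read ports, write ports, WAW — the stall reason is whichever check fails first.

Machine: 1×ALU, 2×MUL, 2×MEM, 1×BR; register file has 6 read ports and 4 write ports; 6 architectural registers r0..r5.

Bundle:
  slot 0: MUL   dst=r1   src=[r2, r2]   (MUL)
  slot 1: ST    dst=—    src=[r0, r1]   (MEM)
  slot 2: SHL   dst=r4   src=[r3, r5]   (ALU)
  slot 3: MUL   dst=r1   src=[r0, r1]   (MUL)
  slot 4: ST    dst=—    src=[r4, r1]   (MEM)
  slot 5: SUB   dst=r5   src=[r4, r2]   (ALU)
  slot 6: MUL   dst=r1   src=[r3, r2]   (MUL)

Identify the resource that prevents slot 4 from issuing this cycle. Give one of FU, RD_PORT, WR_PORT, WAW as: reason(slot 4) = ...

reason(slot 4) = RD_PORT

#0 MUL src=r2,r2 dispatched  <A:1 Mu:1 Ld:2 B:1 rd:5 wr:3>
#1 MEM src=r0,r1 dispatched  <A:1 Mu:1 Ld:1 B:1 rd:3 wr:3>
#2 ALU src=r3,r5 dispatched  <A:0 Mu:1 Ld:1 B:1 rd:1 wr:2>
#3 MUL src=r0,r1 held:RD_PORT  <A:0 Mu:1 Ld:1 B:1 rd:1 wr:2>
#4 MEM src=r4,r1 held:RD_PORT  <A:0 Mu:1 Ld:1 B:1 rd:1 wr:2>
#5 ALU src=r4,r2 held:FU  <A:0 Mu:1 Ld:1 B:1 rd:1 wr:2>
#6 MUL src=r3,r2 held:RD_PORT  <A:0 Mu:1 Ld:1 B:1 rd:1 wr:2>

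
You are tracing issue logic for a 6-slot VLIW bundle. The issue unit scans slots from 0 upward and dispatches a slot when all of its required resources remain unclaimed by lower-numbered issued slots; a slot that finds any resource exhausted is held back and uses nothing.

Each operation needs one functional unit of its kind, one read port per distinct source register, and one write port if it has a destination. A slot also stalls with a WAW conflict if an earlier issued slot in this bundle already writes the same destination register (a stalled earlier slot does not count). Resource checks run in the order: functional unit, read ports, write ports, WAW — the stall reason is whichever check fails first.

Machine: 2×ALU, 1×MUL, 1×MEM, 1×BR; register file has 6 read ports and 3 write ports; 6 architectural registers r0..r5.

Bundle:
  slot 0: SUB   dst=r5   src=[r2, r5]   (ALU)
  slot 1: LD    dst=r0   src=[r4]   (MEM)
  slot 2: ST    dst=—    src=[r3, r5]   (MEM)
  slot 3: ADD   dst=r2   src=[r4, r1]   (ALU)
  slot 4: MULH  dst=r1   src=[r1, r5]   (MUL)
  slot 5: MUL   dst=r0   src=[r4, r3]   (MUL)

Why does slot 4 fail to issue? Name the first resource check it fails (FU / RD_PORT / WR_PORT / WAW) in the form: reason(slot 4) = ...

reason(slot 4) = RD_PORT

(0) want 1×ALU +2rd +1wr — yes → AL1|MU1|ME1|BR1|rd4|wr2
(1) want 1×MEM +1rd +1wr — yes → AL1|MU1|ME0|BR1|rd3|wr1
(2) want 1×MEM +2rd +0wr — FU → AL1|MU1|ME0|BR1|rd3|wr1
(3) want 1×ALU +2rd +1wr — yes → AL0|MU1|ME0|BR1|rd1|wr0
(4) want 1×MUL +2rd +1wr — RD_PORT → AL0|MU1|ME0|BR1|rd1|wr0
(5) want 1×MUL +2rd +1wr — RD_PORT → AL0|MU1|ME0|BR1|rd1|wr0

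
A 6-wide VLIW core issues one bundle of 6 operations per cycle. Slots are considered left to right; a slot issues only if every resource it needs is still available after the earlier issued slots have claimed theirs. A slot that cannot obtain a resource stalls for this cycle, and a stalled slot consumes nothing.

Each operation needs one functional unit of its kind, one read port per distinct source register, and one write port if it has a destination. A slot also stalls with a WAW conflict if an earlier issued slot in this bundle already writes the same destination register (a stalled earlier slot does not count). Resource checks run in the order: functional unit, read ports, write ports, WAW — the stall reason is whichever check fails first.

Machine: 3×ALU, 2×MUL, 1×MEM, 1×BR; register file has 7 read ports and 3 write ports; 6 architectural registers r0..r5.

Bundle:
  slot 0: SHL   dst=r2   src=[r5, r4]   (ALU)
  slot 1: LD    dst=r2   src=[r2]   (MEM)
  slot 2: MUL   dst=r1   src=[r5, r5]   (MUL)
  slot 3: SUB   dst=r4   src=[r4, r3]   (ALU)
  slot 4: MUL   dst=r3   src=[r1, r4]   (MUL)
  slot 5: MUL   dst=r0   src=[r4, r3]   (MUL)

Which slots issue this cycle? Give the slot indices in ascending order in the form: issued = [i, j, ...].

  0. ALU→r2 ⇒ go  {2A/2Mu/1Ld/1B | 5r 2w}
  1. MEM→r2 ⇒ no(WAW)  {2A/2Mu/1Ld/1B | 5r 2w}
  2. MUL→r1 ⇒ go  {2A/1Mu/1Ld/1B | 4r 1w}
  3. ALU→r4 ⇒ go  {1A/1Mu/1Ld/1B | 2r 0w}
  4. MUL→r3 ⇒ no(WR_PORT)  {1A/1Mu/1Ld/1B | 2r 0w}
  5. MUL→r0 ⇒ no(WR_PORT)  {1A/1Mu/1Ld/1B | 2r 0w}

issued = [0, 2, 3]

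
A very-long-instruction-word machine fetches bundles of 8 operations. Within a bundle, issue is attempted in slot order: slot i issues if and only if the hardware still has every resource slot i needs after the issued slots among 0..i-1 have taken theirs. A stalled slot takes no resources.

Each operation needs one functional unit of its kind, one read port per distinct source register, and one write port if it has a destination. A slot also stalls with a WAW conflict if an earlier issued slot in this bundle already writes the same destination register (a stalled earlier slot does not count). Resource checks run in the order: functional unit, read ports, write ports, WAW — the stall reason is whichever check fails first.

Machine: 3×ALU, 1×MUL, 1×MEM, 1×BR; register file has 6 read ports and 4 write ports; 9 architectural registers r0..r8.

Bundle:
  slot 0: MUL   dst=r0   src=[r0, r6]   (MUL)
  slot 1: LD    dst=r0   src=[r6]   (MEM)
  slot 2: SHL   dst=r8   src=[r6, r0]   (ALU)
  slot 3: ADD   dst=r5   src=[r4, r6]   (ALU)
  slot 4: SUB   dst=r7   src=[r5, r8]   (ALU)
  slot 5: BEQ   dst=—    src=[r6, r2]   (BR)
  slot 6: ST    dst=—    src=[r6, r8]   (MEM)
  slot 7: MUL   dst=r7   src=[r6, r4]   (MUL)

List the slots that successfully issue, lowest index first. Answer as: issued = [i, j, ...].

slot 0 (MUL): ISSUE — free A3,Mu0,Ld1,B1 rp4 wp3
slot 1 (MEM): stall WAW — free A3,Mu0,Ld1,B1 rp4 wp3
slot 2 (ALU): ISSUE — free A2,Mu0,Ld1,B1 rp2 wp2
slot 3 (ALU): ISSUE — free A1,Mu0,Ld1,B1 rp0 wp1
slot 4 (ALU): stall RD_PORT — free A1,Mu0,Ld1,B1 rp0 wp1
slot 5 (BR): stall RD_PORT — free A1,Mu0,Ld1,B1 rp0 wp1
slot 6 (MEM): stall RD_PORT — free A1,Mu0,Ld1,B1 rp0 wp1
slot 7 (MUL): stall FU — free A1,Mu0,Ld1,B1 rp0 wp1

issued = [0, 2, 3]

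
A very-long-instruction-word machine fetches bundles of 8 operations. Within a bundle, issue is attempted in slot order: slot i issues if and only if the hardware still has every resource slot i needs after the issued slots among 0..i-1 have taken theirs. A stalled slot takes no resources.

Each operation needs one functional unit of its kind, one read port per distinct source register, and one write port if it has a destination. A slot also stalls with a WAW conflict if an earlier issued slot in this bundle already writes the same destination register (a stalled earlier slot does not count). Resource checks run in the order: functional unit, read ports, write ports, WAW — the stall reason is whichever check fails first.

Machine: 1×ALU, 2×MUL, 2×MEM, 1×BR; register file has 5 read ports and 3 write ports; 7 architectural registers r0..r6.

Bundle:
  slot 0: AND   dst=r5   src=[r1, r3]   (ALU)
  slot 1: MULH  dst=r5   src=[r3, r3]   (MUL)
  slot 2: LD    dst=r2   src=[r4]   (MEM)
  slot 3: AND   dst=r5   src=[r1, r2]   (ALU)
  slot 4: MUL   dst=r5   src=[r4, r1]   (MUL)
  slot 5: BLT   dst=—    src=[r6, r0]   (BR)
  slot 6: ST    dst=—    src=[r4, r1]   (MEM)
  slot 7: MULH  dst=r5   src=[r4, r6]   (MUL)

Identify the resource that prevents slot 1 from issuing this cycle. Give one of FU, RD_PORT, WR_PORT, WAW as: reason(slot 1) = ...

(0) want 1×ALU +2rd +1wr — yes → AL0|MU2|ME2|BR1|rd3|wr2
(1) want 1×MUL +1rd +1wr — WAW → AL0|MU2|ME2|BR1|rd3|wr2
(2) want 1×MEM +1rd +1wr — yes → AL0|MU2|ME1|BR1|rd2|wr1
(3) want 1×ALU +2rd +1wr — FU → AL0|MU2|ME1|BR1|rd2|wr1
(4) want 1×MUL +2rd +1wr — WAW → AL0|MU2|ME1|BR1|rd2|wr1
(5) want 1×BR +2rd +0wr — yes → AL0|MU2|ME1|BR0|rd0|wr1
(6) want 1×MEM +2rd +0wr — RD_PORT → AL0|MU2|ME1|BR0|rd0|wr1
(7) want 1×MUL +2rd +1wr — RD_PORT → AL0|MU2|ME1|BR0|rd0|wr1

reason(slot 1) = WAW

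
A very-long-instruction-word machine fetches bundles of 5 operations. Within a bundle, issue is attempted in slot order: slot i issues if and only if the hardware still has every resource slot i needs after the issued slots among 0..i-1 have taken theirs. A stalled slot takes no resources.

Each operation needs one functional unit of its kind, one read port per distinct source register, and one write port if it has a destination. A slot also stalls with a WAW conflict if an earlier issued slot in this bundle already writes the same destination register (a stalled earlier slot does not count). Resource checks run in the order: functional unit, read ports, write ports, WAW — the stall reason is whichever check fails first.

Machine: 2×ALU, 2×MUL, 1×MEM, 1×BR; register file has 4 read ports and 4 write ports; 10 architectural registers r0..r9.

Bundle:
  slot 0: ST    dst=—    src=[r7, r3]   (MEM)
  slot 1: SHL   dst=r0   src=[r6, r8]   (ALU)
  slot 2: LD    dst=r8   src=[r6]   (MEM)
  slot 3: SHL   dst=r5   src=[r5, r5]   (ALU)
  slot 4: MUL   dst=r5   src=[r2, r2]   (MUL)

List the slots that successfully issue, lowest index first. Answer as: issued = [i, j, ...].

issued = [0, 1]

slot 0 (MEM): ISSUE — free A2,Mu2,Ld0,B1 rp2 wp4
slot 1 (ALU): ISSUE — free A1,Mu2,Ld0,B1 rp0 wp3
slot 2 (MEM): stall FU — free A1,Mu2,Ld0,B1 rp0 wp3
slot 3 (ALU): stall RD_PORT — free A1,Mu2,Ld0,B1 rp0 wp3
slot 4 (MUL): stall RD_PORT — free A1,Mu2,Ld0,B1 rp0 wp3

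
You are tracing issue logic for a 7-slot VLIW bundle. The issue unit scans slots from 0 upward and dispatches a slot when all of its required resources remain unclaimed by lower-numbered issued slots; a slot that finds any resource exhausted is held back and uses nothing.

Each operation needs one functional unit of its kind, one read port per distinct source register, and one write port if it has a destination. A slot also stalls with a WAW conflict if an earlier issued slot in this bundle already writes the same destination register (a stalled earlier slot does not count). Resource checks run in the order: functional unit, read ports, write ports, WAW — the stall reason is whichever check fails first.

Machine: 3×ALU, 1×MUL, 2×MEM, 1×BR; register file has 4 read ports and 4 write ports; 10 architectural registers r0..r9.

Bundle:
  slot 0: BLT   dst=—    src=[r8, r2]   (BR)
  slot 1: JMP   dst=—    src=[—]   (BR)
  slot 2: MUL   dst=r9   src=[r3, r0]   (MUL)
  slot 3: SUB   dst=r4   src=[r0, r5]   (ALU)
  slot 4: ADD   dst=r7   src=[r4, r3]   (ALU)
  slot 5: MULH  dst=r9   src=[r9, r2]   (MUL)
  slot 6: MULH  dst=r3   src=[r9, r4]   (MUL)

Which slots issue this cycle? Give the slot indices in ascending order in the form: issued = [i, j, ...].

#0 BR src=r8,r2 dispatched  <A:3 Mu:1 Ld:2 B:0 rd:2 wr:4>
#1 BR src=- held:FU  <A:3 Mu:1 Ld:2 B:0 rd:2 wr:4>
#2 MUL src=r3,r0 dispatched  <A:3 Mu:0 Ld:2 B:0 rd:0 wr:3>
#3 ALU src=r0,r5 held:RD_PORT  <A:3 Mu:0 Ld:2 B:0 rd:0 wr:3>
#4 ALU src=r4,r3 held:RD_PORT  <A:3 Mu:0 Ld:2 B:0 rd:0 wr:3>
#5 MUL src=r9,r2 held:FU  <A:3 Mu:0 Ld:2 B:0 rd:0 wr:3>
#6 MUL src=r9,r4 held:FU  <A:3 Mu:0 Ld:2 B:0 rd:0 wr:3>

issued = [0, 2]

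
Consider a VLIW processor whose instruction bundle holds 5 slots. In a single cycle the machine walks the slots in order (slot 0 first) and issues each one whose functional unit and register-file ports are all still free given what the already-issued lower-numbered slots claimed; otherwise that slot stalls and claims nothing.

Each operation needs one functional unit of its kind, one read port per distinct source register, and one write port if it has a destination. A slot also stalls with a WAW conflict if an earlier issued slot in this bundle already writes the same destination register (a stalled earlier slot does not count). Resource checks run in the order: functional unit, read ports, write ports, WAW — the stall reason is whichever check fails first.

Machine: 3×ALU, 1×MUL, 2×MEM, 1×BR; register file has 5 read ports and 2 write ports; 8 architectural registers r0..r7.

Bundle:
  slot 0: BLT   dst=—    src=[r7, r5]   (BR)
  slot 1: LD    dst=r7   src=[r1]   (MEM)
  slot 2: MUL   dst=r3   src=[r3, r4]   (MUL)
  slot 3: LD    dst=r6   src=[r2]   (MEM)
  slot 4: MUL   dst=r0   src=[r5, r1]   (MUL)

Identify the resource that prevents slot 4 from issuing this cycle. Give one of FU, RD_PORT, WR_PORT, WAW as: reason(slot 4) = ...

#0 BR src=r7,r5 dispatched  <A:3 Mu:1 Ld:2 B:0 rd:3 wr:2>
#1 MEM src=r1 dispatched  <A:3 Mu:1 Ld:1 B:0 rd:2 wr:1>
#2 MUL src=r3,r4 dispatched  <A:3 Mu:0 Ld:1 B:0 rd:0 wr:0>
#3 MEM src=r2 held:RD_PORT  <A:3 Mu:0 Ld:1 B:0 rd:0 wr:0>
#4 MUL src=r5,r1 held:FU  <A:3 Mu:0 Ld:1 B:0 rd:0 wr:0>

reason(slot 4) = FU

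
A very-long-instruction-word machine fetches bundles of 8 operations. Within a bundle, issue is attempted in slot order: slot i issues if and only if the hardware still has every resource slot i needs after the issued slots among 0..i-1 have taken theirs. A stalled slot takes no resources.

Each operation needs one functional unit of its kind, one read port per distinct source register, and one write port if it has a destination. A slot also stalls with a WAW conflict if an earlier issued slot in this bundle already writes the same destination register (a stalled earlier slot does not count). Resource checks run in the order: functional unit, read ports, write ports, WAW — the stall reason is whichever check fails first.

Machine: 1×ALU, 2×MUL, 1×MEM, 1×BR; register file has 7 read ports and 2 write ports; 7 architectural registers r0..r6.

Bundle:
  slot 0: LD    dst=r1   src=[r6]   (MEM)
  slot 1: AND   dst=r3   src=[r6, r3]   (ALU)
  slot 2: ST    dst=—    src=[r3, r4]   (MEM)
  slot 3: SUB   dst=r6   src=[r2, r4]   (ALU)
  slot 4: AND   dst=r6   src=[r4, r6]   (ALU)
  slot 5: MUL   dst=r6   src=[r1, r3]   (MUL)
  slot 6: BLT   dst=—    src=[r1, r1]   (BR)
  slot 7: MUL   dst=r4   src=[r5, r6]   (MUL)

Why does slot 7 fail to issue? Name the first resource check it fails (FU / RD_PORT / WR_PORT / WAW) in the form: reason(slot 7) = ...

  0. MEM→r1 ⇒ go  {1A/2Mu/0Ld/1B | 6r 1w}
  1. ALU→r3 ⇒ go  {0A/2Mu/0Ld/1B | 4r 0w}
  2. MEM ⇒ no(FU)  {0A/2Mu/0Ld/1B | 4r 0w}
  3. ALU→r6 ⇒ no(FU)  {0A/2Mu/0Ld/1B | 4r 0w}
  4. ALU→r6 ⇒ no(FU)  {0A/2Mu/0Ld/1B | 4r 0w}
  5. MUL→r6 ⇒ no(WR_PORT)  {0A/2Mu/0Ld/1B | 4r 0w}
  6. BR ⇒ go  {0A/2Mu/0Ld/0B | 3r 0w}
  7. MUL→r4 ⇒ no(WR_PORT)  {0A/2Mu/0Ld/0B | 3r 0w}

reason(slot 7) = WR_PORT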